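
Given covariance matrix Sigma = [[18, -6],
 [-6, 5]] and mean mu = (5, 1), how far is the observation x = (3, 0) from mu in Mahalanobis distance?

Step 1 — centre the observation: (x - mu) = (-2, -1).

Step 2 — invert Sigma. det(Sigma) = 18·5 - (-6)² = 54.
  Sigma^{-1} = (1/det) · [[d, -b], [-b, a]] = [[0.0926, 0.1111],
 [0.1111, 0.3333]].

Step 3 — form the quadratic (x - mu)^T · Sigma^{-1} · (x - mu):
  Sigma^{-1} · (x - mu) = (-0.2963, -0.5556).
  (x - mu)^T · [Sigma^{-1} · (x - mu)] = (-2)·(-0.2963) + (-1)·(-0.5556) = 1.1481.

Step 4 — take square root: d = √(1.1481) ≈ 1.0715.

d(x, mu) = √(1.1481) ≈ 1.0715


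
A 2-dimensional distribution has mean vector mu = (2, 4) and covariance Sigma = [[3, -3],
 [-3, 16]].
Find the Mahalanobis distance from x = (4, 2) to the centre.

Step 1 — centre the observation: (x - mu) = (2, -2).

Step 2 — invert Sigma. det(Sigma) = 3·16 - (-3)² = 39.
  Sigma^{-1} = (1/det) · [[d, -b], [-b, a]] = [[0.4103, 0.0769],
 [0.0769, 0.0769]].

Step 3 — form the quadratic (x - mu)^T · Sigma^{-1} · (x - mu):
  Sigma^{-1} · (x - mu) = (0.6667, 0).
  (x - mu)^T · [Sigma^{-1} · (x - mu)] = (2)·(0.6667) + (-2)·(0) = 1.3333.

Step 4 — take square root: d = √(1.3333) ≈ 1.1547.

d(x, mu) = √(1.3333) ≈ 1.1547


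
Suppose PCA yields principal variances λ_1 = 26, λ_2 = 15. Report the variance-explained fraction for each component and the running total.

Step 1 — total variance = trace(Sigma) = Σ λ_i = 26 + 15 = 41.

Step 2 — fraction explained by component i = λ_i / Σ λ:
  PC1: 26/41 = 0.6341
  PC2: 15/41 = 0.3659

Step 3 — cumulative fraction after k components = (λ_1 + ... + λ_k) / Σ λ:
  k = 1: 26/41 = 0.6341
  k = 2: (26 + 15)/41 = 41/41 = 1

Summary (fraction, with percent):

explained: PC1 0.6341 (63.41%), PC2 0.3659 (36.59%);  cumulative: 0.6341, 1


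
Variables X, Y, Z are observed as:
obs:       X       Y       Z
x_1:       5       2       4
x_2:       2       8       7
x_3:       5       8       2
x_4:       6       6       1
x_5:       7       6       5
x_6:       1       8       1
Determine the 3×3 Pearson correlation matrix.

Step 1 — column means:
  mean(X) = (5 + 2 + 5 + 6 + 7 + 1) / 6 = 26/6 = 4.3333
  mean(Y) = (2 + 8 + 8 + 6 + 6 + 8) / 6 = 38/6 = 6.3333
  mean(Z) = (4 + 7 + 2 + 1 + 5 + 1) / 6 = 20/6 = 3.3333

Step 2 — sample variances and covariances s[i,j] = (1/(n-1)) · Σ_k (x_{k,i} - mean_i) · (x_{k,j} - mean_j), with n-1 = 5:
  s[X,X] = ((0.6667)·(0.6667) + (-2.3333)·(-2.3333) + (0.6667)·(0.6667) + (1.6667)·(1.6667) + (2.6667)·(2.6667) + (-3.3333)·(-3.3333)) / 5 = 27.3333/5 = 5.4667
  s[X,Y] = ((0.6667)·(-4.3333) + (-2.3333)·(1.6667) + (0.6667)·(1.6667) + (1.6667)·(-0.3333) + (2.6667)·(-0.3333) + (-3.3333)·(1.6667)) / 5 = -12.6667/5 = -2.5333
  s[X,Z] = ((0.6667)·(0.6667) + (-2.3333)·(3.6667) + (0.6667)·(-1.3333) + (1.6667)·(-2.3333) + (2.6667)·(1.6667) + (-3.3333)·(-2.3333)) / 5 = -0.6667/5 = -0.1333
  s[Y,Y] = ((-4.3333)·(-4.3333) + (1.6667)·(1.6667) + (1.6667)·(1.6667) + (-0.3333)·(-0.3333) + (-0.3333)·(-0.3333) + (1.6667)·(1.6667)) / 5 = 27.3333/5 = 5.4667
  s[Y,Z] = ((-4.3333)·(0.6667) + (1.6667)·(3.6667) + (1.6667)·(-1.3333) + (-0.3333)·(-2.3333) + (-0.3333)·(1.6667) + (1.6667)·(-2.3333)) / 5 = -2.6667/5 = -0.5333
  s[Z,Z] = ((0.6667)·(0.6667) + (3.6667)·(3.6667) + (-1.3333)·(-1.3333) + (-2.3333)·(-2.3333) + (1.6667)·(1.6667) + (-2.3333)·(-2.3333)) / 5 = 29.3333/5 = 5.8667
  Sample standard deviations s_i = √(s[i,i]):
  s(X) = √(5.4667) = 2.3381
  s(Y) = √(5.4667) = 2.3381
  s(Z) = √(5.8667) = 2.4221

Step 3 — r_{ij} = s_{ij} / (s_i · s_j):
  r[X,X] = 1 (diagonal).
  r[X,Y] = -2.5333 / (2.3381 · 2.3381) = -2.5333 / 5.4667 = -0.4634
  r[X,Z] = -0.1333 / (2.3381 · 2.4221) = -0.1333 / 5.6631 = -0.0235
  r[Y,Y] = 1 (diagonal).
  r[Y,Z] = -0.5333 / (2.3381 · 2.4221) = -0.5333 / 5.6631 = -0.0942
  r[Z,Z] = 1 (diagonal).

R is symmetric with unit diagonal. Assembling:

R = [[1, -0.4634, -0.0235],
 [-0.4634, 1, -0.0942],
 [-0.0235, -0.0942, 1]]


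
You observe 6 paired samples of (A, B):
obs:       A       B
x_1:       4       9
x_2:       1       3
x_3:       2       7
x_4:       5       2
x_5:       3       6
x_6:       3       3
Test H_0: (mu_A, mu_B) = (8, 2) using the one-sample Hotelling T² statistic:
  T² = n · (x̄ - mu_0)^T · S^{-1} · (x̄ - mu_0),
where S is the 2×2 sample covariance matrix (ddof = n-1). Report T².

Step 1 — sample mean vector:
  mean(A) = (4 + 1 + 2 + 5 + 3 + 3) / 6 = 18/6 = 3
  mean(B) = (9 + 3 + 7 + 2 + 6 + 3) / 6 = 30/6 = 5
  x̄ = (3, 5),  deviation x̄ - mu_0 = (3, 5) - (8, 2) = (-5, 3).

Step 2 — sample covariance matrix, S[i,j] = (1/(n-1)) · Σ_k (x_{k,i} - mean_i) · (x_{k,j} - mean_j), divisor n-1 = 5:
  S[A,A] = ((1)·(1) + (-2)·(-2) + (-1)·(-1) + (2)·(2) + (0)·(0) + (0)·(0)) / 5 = 10/5 = 2
  S[A,B] = ((1)·(4) + (-2)·(-2) + (-1)·(2) + (2)·(-3) + (0)·(1) + (0)·(-2)) / 5 = 0/5 = 0
  S[B,B] = ((4)·(4) + (-2)·(-2) + (2)·(2) + (-3)·(-3) + (1)·(1) + (-2)·(-2)) / 5 = 38/5 = 7.6
  S = [[2, 0],
 [0, 7.6]].

Step 3 — invert S. det(S) = 2·7.6 - (0)² = 15.2.
  S^{-1} = (1/det) · [[d, -b], [-b, a]] = [[0.5, 0],
 [0, 0.1316]].

Step 4 — quadratic form (x̄ - mu_0)^T · S^{-1} · (x̄ - mu_0):
  S^{-1} · (x̄ - mu_0) = (-2.5, 0.3947),
  (x̄ - mu_0)^T · [...] = (-5)·(-2.5) + (3)·(0.3947) = 13.6842.

Step 5 — scale by n: T² = 6 · 13.6842 = 82.1053.

T² ≈ 82.1053


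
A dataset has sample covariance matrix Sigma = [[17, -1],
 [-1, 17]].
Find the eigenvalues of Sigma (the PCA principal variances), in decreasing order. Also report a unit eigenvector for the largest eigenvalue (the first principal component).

Step 1 — characteristic polynomial of 2×2 Sigma:
  det(Sigma - λI) = λ² - trace · λ + det = 0.
  trace = 17 + 17 = 34, det = 17·17 - (-1)² = 288.
Step 2 — discriminant:
  Δ = trace² - 4·det = 1156 - 1152 = 4.
Step 3 — eigenvalues:
  λ = (trace ± √Δ)/2 = (34 ± 2)/2,
  λ_1 = 18,  λ_2 = 16.

Step 4 — unit eigenvector for λ_1: solve (Sigma - λ_1 I)v = 0. First row:
  (17 - 18)·v_x + (-1)·v_y = 0, i.e. (-1)·v_x + (-1)·v_y = 0,
  so v ∝ (b, λ_1 - a) = (-1, 1); multiply by -1 so the first entry is positive: u = (1, -1).
  ||u|| = √((1)² + (-1)²) = √(2) ≈ 1.4142,
  v_1 = u/||u|| ≈ (0.7071, -0.7071) (||v_1|| = 1).

λ_1 = 18,  λ_2 = 16;  v_1 ≈ (0.7071, -0.7071)


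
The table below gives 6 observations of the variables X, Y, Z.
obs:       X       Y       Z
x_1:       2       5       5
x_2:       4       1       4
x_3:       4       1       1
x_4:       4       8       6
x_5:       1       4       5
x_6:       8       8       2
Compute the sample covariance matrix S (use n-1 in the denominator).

Step 1 — column means:
  mean(X) = (2 + 4 + 4 + 4 + 1 + 8) / 6 = 23/6 = 3.8333
  mean(Y) = (5 + 1 + 1 + 8 + 4 + 8) / 6 = 27/6 = 4.5
  mean(Z) = (5 + 4 + 1 + 6 + 5 + 2) / 6 = 23/6 = 3.8333

Step 2 — sample covariance S[i,j] = (1/(n-1)) · Σ_k (x_{k,i} - mean_i) · (x_{k,j} - mean_j), with n-1 = 5.
  S[X,X] = ((-1.8333)·(-1.8333) + (0.1667)·(0.1667) + (0.1667)·(0.1667) + (0.1667)·(0.1667) + (-2.8333)·(-2.8333) + (4.1667)·(4.1667)) / 5 = 28.8333/5 = 5.7667
  S[X,Y] = ((-1.8333)·(0.5) + (0.1667)·(-3.5) + (0.1667)·(-3.5) + (0.1667)·(3.5) + (-2.8333)·(-0.5) + (4.1667)·(3.5)) / 5 = 14.5/5 = 2.9
  S[X,Z] = ((-1.8333)·(1.1667) + (0.1667)·(0.1667) + (0.1667)·(-2.8333) + (0.1667)·(2.1667) + (-2.8333)·(1.1667) + (4.1667)·(-1.8333)) / 5 = -13.1667/5 = -2.6333
  S[Y,Y] = ((0.5)·(0.5) + (-3.5)·(-3.5) + (-3.5)·(-3.5) + (3.5)·(3.5) + (-0.5)·(-0.5) + (3.5)·(3.5)) / 5 = 49.5/5 = 9.9
  S[Y,Z] = ((0.5)·(1.1667) + (-3.5)·(0.1667) + (-3.5)·(-2.8333) + (3.5)·(2.1667) + (-0.5)·(1.1667) + (3.5)·(-1.8333)) / 5 = 10.5/5 = 2.1
  S[Z,Z] = ((1.1667)·(1.1667) + (0.1667)·(0.1667) + (-2.8333)·(-2.8333) + (2.1667)·(2.1667) + (1.1667)·(1.1667) + (-1.8333)·(-1.8333)) / 5 = 18.8333/5 = 3.7667

S is symmetric (S[j,i] = S[i,j]). Assembling:

S = [[5.7667, 2.9, -2.6333],
 [2.9, 9.9, 2.1],
 [-2.6333, 2.1, 3.7667]]


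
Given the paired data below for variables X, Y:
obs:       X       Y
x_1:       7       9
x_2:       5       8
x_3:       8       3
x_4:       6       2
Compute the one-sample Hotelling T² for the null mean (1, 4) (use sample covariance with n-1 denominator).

Step 1 — sample mean vector:
  mean(X) = (7 + 5 + 8 + 6) / 4 = 26/4 = 6.5
  mean(Y) = (9 + 8 + 3 + 2) / 4 = 22/4 = 5.5
  x̄ = (6.5, 5.5),  deviation x̄ - mu_0 = (6.5, 5.5) - (1, 4) = (5.5, 1.5).

Step 2 — sample covariance matrix, S[i,j] = (1/(n-1)) · Σ_k (x_{k,i} - mean_i) · (x_{k,j} - mean_j), divisor n-1 = 3:
  S[X,X] = ((0.5)·(0.5) + (-1.5)·(-1.5) + (1.5)·(1.5) + (-0.5)·(-0.5)) / 3 = 5/3 = 1.6667
  S[X,Y] = ((0.5)·(3.5) + (-1.5)·(2.5) + (1.5)·(-2.5) + (-0.5)·(-3.5)) / 3 = -4/3 = -1.3333
  S[Y,Y] = ((3.5)·(3.5) + (2.5)·(2.5) + (-2.5)·(-2.5) + (-3.5)·(-3.5)) / 3 = 37/3 = 12.3333
  S = [[1.6667, -1.3333],
 [-1.3333, 12.3333]].

Step 3 — invert S. det(S) = 1.6667·12.3333 - (-1.3333)² = 18.7778.
  S^{-1} = (1/det) · [[d, -b], [-b, a]] = [[0.6568, 0.071],
 [0.071, 0.0888]].

Step 4 — quadratic form (x̄ - mu_0)^T · S^{-1} · (x̄ - mu_0):
  S^{-1} · (x̄ - mu_0) = (3.7189, 0.5237),
  (x̄ - mu_0)^T · [...] = (5.5)·(3.7189) + (1.5)·(0.5237) = 21.2396.

Step 5 — scale by n: T² = 4 · 21.2396 = 84.9586.

T² ≈ 84.9586


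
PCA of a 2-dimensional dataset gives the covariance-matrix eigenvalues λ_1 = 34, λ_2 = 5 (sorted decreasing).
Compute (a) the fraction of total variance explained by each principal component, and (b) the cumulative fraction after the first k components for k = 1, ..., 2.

Step 1 — total variance = trace(Sigma) = Σ λ_i = 34 + 5 = 39.

Step 2 — fraction explained by component i = λ_i / Σ λ:
  PC1: 34/39 = 0.8718
  PC2: 5/39 = 0.1282

Step 3 — cumulative fraction after k components = (λ_1 + ... + λ_k) / Σ λ:
  k = 1: 34/39 = 0.8718
  k = 2: (34 + 5)/39 = 39/39 = 1

Summary (fraction, with percent):

explained: PC1 0.8718 (87.18%), PC2 0.1282 (12.82%);  cumulative: 0.8718, 1


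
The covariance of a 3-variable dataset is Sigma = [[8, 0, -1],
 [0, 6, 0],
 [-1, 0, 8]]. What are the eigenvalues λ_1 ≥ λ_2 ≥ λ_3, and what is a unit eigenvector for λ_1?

Step 1 — characteristic polynomial p(λ) = det(λI - Sigma) = λ³ - tr·λ² + c_1·λ - det, where tr = trace, c_1 = sum of the principal 2×2 minors, det = det(Sigma):
  tr = 8 + 6 + 8 = 22,
  c_1 = (8·6 - (0)²) + (8·8 - (-1)²) + (6·8 - (0)²) = 48 + 63 + 48 = 159,
  det = 8·(6·8 - (0)²) - (0)·((0)·8 - (0)·(-1)) + (-1)·((0)·(0) - 6·(-1)) = 8·(48) - (0)·(0) + (-1)·(6) = 378.
  So p(λ) = λ³ - 22λ² + 159λ - 378.
Step 2 — look for an integer root (rational root theorem: any rational root is an integer divisor of 378). Testing λ = 6:
  p(6) = 216 - 792 + 954 - 378 = 0  ✓
  Dividing out (λ - 6): p(λ) = (λ - 6)(λ² - 16λ + 63).
Step 3 — remaining eigenvalues from the quadratic λ² - 16λ + 63 = 0:
  Δ = 16² - 4·63 = 256 - 252 = 4,  λ = (16 ± √4)/2 = (16 ± 2)/2 = 9 or 7.
  Sorted: λ_1 = 9,  λ_2 = 7,  λ_3 = 6  (check: sum = 22 = tr ✓).

Step 4 — unit eigenvector for λ_1 = 9: v spans the null space of (Sigma - λ_1 I), whose rows are
  r_1 = (-1, 0, -1),  r_2 = (0, -3, 0),  r_3 = (-1, 0, -1).
  v is orthogonal to every row, so take v ∝ r_1 × r_2 = ((0)·(0) - (-1)·(-3), (-1)·(0) - (-1)·(0), (-1)·(-3) - (0)·(0)) = (-3, 0, 3).
  Rescale (divide by 3; multiply by -1 so the first nonzero entry is positive): u = (1, 0, -1).
  ||u|| = √((1)² + (0)² + (-1)²) = √(2) ≈ 1.4142,  v_1 = u/||u|| ≈ (0.7071, 0, -0.7071) (||v_1|| = 1).

λ_1 = 9,  λ_2 = 7,  λ_3 = 6;  v_1 ≈ (0.7071, 0, -0.7071)


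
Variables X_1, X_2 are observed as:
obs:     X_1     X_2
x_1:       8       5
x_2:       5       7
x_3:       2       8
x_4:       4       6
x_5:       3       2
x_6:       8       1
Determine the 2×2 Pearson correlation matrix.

Step 1 — column means:
  mean(X_1) = (8 + 5 + 2 + 4 + 3 + 8) / 6 = 30/6 = 5
  mean(X_2) = (5 + 7 + 8 + 6 + 2 + 1) / 6 = 29/6 = 4.8333

Step 2 — sample variances and covariances s[i,j] = (1/(n-1)) · Σ_k (x_{k,i} - mean_i) · (x_{k,j} - mean_j), with n-1 = 5:
  s[X_1,X_1] = ((3)·(3) + (0)·(0) + (-3)·(-3) + (-1)·(-1) + (-2)·(-2) + (3)·(3)) / 5 = 32/5 = 6.4
  s[X_1,X_2] = ((3)·(0.1667) + (0)·(2.1667) + (-3)·(3.1667) + (-1)·(1.1667) + (-2)·(-2.8333) + (3)·(-3.8333)) / 5 = -16/5 = -3.2
  s[X_2,X_2] = ((0.1667)·(0.1667) + (2.1667)·(2.1667) + (3.1667)·(3.1667) + (1.1667)·(1.1667) + (-2.8333)·(-2.8333) + (-3.8333)·(-3.8333)) / 5 = 38.8333/5 = 7.7667
  Sample standard deviations s_i = √(s[i,i]):
  s(X_1) = √(6.4) = 2.5298
  s(X_2) = √(7.7667) = 2.7869

Step 3 — r_{ij} = s_{ij} / (s_i · s_j):
  r[X_1,X_1] = 1 (diagonal).
  r[X_1,X_2] = -3.2 / (2.5298 · 2.7869) = -3.2 / 7.0503 = -0.4539
  r[X_2,X_2] = 1 (diagonal).

R is symmetric with unit diagonal. Assembling:

R = [[1, -0.4539],
 [-0.4539, 1]]


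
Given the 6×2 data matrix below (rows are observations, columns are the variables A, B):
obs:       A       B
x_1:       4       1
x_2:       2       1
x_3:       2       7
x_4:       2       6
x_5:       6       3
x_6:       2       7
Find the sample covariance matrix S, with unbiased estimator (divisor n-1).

Step 1 — column means:
  mean(A) = (4 + 2 + 2 + 2 + 6 + 2) / 6 = 18/6 = 3
  mean(B) = (1 + 1 + 7 + 6 + 3 + 7) / 6 = 25/6 = 4.1667

Step 2 — sample covariance S[i,j] = (1/(n-1)) · Σ_k (x_{k,i} - mean_i) · (x_{k,j} - mean_j), with n-1 = 5.
  S[A,A] = ((1)·(1) + (-1)·(-1) + (-1)·(-1) + (-1)·(-1) + (3)·(3) + (-1)·(-1)) / 5 = 14/5 = 2.8
  S[A,B] = ((1)·(-3.1667) + (-1)·(-3.1667) + (-1)·(2.8333) + (-1)·(1.8333) + (3)·(-1.1667) + (-1)·(2.8333)) / 5 = -11/5 = -2.2
  S[B,B] = ((-3.1667)·(-3.1667) + (-3.1667)·(-3.1667) + (2.8333)·(2.8333) + (1.8333)·(1.8333) + (-1.1667)·(-1.1667) + (2.8333)·(2.8333)) / 5 = 40.8333/5 = 8.1667

S is symmetric (S[j,i] = S[i,j]). Assembling:

S = [[2.8, -2.2],
 [-2.2, 8.1667]]


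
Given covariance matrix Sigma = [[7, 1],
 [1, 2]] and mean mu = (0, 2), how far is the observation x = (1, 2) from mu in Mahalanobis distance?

Step 1 — centre the observation: (x - mu) = (1, 0).

Step 2 — invert Sigma. det(Sigma) = 7·2 - (1)² = 13.
  Sigma^{-1} = (1/det) · [[d, -b], [-b, a]] = [[0.1538, -0.0769],
 [-0.0769, 0.5385]].

Step 3 — form the quadratic (x - mu)^T · Sigma^{-1} · (x - mu):
  Sigma^{-1} · (x - mu) = (0.1538, -0.0769).
  (x - mu)^T · [Sigma^{-1} · (x - mu)] = (1)·(0.1538) + (0)·(-0.0769) = 0.1538.

Step 4 — take square root: d = √(0.1538) ≈ 0.3922.

d(x, mu) = √(0.1538) ≈ 0.3922


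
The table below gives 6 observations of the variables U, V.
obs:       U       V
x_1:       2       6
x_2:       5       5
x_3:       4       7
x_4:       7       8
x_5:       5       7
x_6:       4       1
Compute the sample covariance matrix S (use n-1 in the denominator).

Step 1 — column means:
  mean(U) = (2 + 5 + 4 + 7 + 5 + 4) / 6 = 27/6 = 4.5
  mean(V) = (6 + 5 + 7 + 8 + 7 + 1) / 6 = 34/6 = 5.6667

Step 2 — sample covariance S[i,j] = (1/(n-1)) · Σ_k (x_{k,i} - mean_i) · (x_{k,j} - mean_j), with n-1 = 5.
  S[U,U] = ((-2.5)·(-2.5) + (0.5)·(0.5) + (-0.5)·(-0.5) + (2.5)·(2.5) + (0.5)·(0.5) + (-0.5)·(-0.5)) / 5 = 13.5/5 = 2.7
  S[U,V] = ((-2.5)·(0.3333) + (0.5)·(-0.6667) + (-0.5)·(1.3333) + (2.5)·(2.3333) + (0.5)·(1.3333) + (-0.5)·(-4.6667)) / 5 = 7/5 = 1.4
  S[V,V] = ((0.3333)·(0.3333) + (-0.6667)·(-0.6667) + (1.3333)·(1.3333) + (2.3333)·(2.3333) + (1.3333)·(1.3333) + (-4.6667)·(-4.6667)) / 5 = 31.3333/5 = 6.2667

S is symmetric (S[j,i] = S[i,j]). Assembling:

S = [[2.7, 1.4],
 [1.4, 6.2667]]


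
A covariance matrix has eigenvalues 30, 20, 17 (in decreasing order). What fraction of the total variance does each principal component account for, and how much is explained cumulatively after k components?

Step 1 — total variance = trace(Sigma) = Σ λ_i = 30 + 20 + 17 = 67.

Step 2 — fraction explained by component i = λ_i / Σ λ:
  PC1: 30/67 = 0.4478
  PC2: 20/67 = 0.2985
  PC3: 17/67 = 0.2537

Step 3 — cumulative fraction after k components = (λ_1 + ... + λ_k) / Σ λ:
  k = 1: 30/67 = 0.4478
  k = 2: (30 + 20)/67 = 50/67 = 0.7463
  k = 3: (30 + 20 + 17)/67 = 67/67 = 1

Summary (fraction, with percent):

explained: PC1 0.4478 (44.78%), PC2 0.2985 (29.85%), PC3 0.2537 (25.37%);  cumulative: 0.4478, 0.7463, 1


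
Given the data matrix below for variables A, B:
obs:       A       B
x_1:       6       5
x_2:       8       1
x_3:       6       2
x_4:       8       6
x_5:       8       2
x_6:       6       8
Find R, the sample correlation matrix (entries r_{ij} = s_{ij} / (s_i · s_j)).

Step 1 — column means:
  mean(A) = (6 + 8 + 6 + 8 + 8 + 6) / 6 = 42/6 = 7
  mean(B) = (5 + 1 + 2 + 6 + 2 + 8) / 6 = 24/6 = 4

Step 2 — sample variances and covariances s[i,j] = (1/(n-1)) · Σ_k (x_{k,i} - mean_i) · (x_{k,j} - mean_j), with n-1 = 5:
  s[A,A] = ((-1)·(-1) + (1)·(1) + (-1)·(-1) + (1)·(1) + (1)·(1) + (-1)·(-1)) / 5 = 6/5 = 1.2
  s[A,B] = ((-1)·(1) + (1)·(-3) + (-1)·(-2) + (1)·(2) + (1)·(-2) + (-1)·(4)) / 5 = -6/5 = -1.2
  s[B,B] = ((1)·(1) + (-3)·(-3) + (-2)·(-2) + (2)·(2) + (-2)·(-2) + (4)·(4)) / 5 = 38/5 = 7.6
  Sample standard deviations s_i = √(s[i,i]):
  s(A) = √(1.2) = 1.0954
  s(B) = √(7.6) = 2.7568

Step 3 — r_{ij} = s_{ij} / (s_i · s_j):
  r[A,A] = 1 (diagonal).
  r[A,B] = -1.2 / (1.0954 · 2.7568) = -1.2 / 3.0199 = -0.3974
  r[B,B] = 1 (diagonal).

R is symmetric with unit diagonal. Assembling:

R = [[1, -0.3974],
 [-0.3974, 1]]


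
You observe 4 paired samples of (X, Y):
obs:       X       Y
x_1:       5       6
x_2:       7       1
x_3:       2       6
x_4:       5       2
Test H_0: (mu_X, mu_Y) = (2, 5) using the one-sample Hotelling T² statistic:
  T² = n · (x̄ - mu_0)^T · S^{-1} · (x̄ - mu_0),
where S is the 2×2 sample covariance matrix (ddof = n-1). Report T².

Step 1 — sample mean vector:
  mean(X) = (5 + 7 + 2 + 5) / 4 = 19/4 = 4.75
  mean(Y) = (6 + 1 + 6 + 2) / 4 = 15/4 = 3.75
  x̄ = (4.75, 3.75),  deviation x̄ - mu_0 = (4.75, 3.75) - (2, 5) = (2.75, -1.25).

Step 2 — sample covariance matrix, S[i,j] = (1/(n-1)) · Σ_k (x_{k,i} - mean_i) · (x_{k,j} - mean_j), divisor n-1 = 3:
  S[X,X] = ((0.25)·(0.25) + (2.25)·(2.25) + (-2.75)·(-2.75) + (0.25)·(0.25)) / 3 = 12.75/3 = 4.25
  S[X,Y] = ((0.25)·(2.25) + (2.25)·(-2.75) + (-2.75)·(2.25) + (0.25)·(-1.75)) / 3 = -12.25/3 = -4.0833
  S[Y,Y] = ((2.25)·(2.25) + (-2.75)·(-2.75) + (2.25)·(2.25) + (-1.75)·(-1.75)) / 3 = 20.75/3 = 6.9167
  S = [[4.25, -4.0833],
 [-4.0833, 6.9167]].

Step 3 — invert S. det(S) = 4.25·6.9167 - (-4.0833)² = 12.7222.
  S^{-1} = (1/det) · [[d, -b], [-b, a]] = [[0.5437, 0.321],
 [0.321, 0.3341]].

Step 4 — quadratic form (x̄ - mu_0)^T · S^{-1} · (x̄ - mu_0):
  S^{-1} · (x̄ - mu_0) = (1.0939, 0.4651),
  (x̄ - mu_0)^T · [...] = (2.75)·(1.0939) + (-1.25)·(0.4651) = 2.4269.

Step 5 — scale by n: T² = 4 · 2.4269 = 9.7074.

T² ≈ 9.7074


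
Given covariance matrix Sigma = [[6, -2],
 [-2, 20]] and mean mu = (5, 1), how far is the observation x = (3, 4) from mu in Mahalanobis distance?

Step 1 — centre the observation: (x - mu) = (-2, 3).

Step 2 — invert Sigma. det(Sigma) = 6·20 - (-2)² = 116.
  Sigma^{-1} = (1/det) · [[d, -b], [-b, a]] = [[0.1724, 0.0172],
 [0.0172, 0.0517]].

Step 3 — form the quadratic (x - mu)^T · Sigma^{-1} · (x - mu):
  Sigma^{-1} · (x - mu) = (-0.2931, 0.1207).
  (x - mu)^T · [Sigma^{-1} · (x - mu)] = (-2)·(-0.2931) + (3)·(0.1207) = 0.9483.

Step 4 — take square root: d = √(0.9483) ≈ 0.9738.

d(x, mu) = √(0.9483) ≈ 0.9738


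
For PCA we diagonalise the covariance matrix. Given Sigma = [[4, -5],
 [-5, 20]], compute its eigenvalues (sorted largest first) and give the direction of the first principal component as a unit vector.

Step 1 — characteristic polynomial of 2×2 Sigma:
  det(Sigma - λI) = λ² - trace · λ + det = 0.
  trace = 4 + 20 = 24, det = 4·20 - (-5)² = 55.
Step 2 — discriminant:
  Δ = trace² - 4·det = 576 - 220 = 356.
Step 3 — eigenvalues:
  λ = (trace ± √Δ)/2 = (24 ± 18.868)/2,
  λ_1 = 21.434,  λ_2 = 2.566.

Step 4 — unit eigenvector for λ_1: solve (Sigma - λ_1 I)v = 0. First row:
  (4 - 21.434)·v_x + (-5)·v_y = 0, i.e. (-17.434)·v_x + (-5)·v_y = 0,
  so v ∝ (b, λ_1 - a) = (-5, 17.434); multiply by -1 so the first entry is positive: u = (5, -17.434).
  ||u|| = √((5)² + (-17.434)²) = √(328.9437) ≈ 18.1368,
  v_1 = u/||u|| ≈ (0.2757, -0.9612) (||v_1|| = 1).

λ_1 = 21.434,  λ_2 = 2.566;  v_1 ≈ (0.2757, -0.9612)


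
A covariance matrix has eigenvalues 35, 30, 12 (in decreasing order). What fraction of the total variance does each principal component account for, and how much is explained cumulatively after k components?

Step 1 — total variance = trace(Sigma) = Σ λ_i = 35 + 30 + 12 = 77.

Step 2 — fraction explained by component i = λ_i / Σ λ:
  PC1: 35/77 = 0.4545
  PC2: 30/77 = 0.3896
  PC3: 12/77 = 0.1558

Step 3 — cumulative fraction after k components = (λ_1 + ... + λ_k) / Σ λ:
  k = 1: 35/77 = 0.4545
  k = 2: (35 + 30)/77 = 65/77 = 0.8442
  k = 3: (35 + 30 + 12)/77 = 77/77 = 1

Summary (fraction, with percent):

explained: PC1 0.4545 (45.45%), PC2 0.3896 (38.96%), PC3 0.1558 (15.58%);  cumulative: 0.4545, 0.8442, 1


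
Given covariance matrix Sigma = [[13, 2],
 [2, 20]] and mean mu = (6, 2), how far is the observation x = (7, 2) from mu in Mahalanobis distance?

Step 1 — centre the observation: (x - mu) = (1, 0).

Step 2 — invert Sigma. det(Sigma) = 13·20 - (2)² = 256.
  Sigma^{-1} = (1/det) · [[d, -b], [-b, a]] = [[0.0781, -0.0078],
 [-0.0078, 0.0508]].

Step 3 — form the quadratic (x - mu)^T · Sigma^{-1} · (x - mu):
  Sigma^{-1} · (x - mu) = (0.0781, -0.0078).
  (x - mu)^T · [Sigma^{-1} · (x - mu)] = (1)·(0.0781) + (0)·(-0.0078) = 0.0781.

Step 4 — take square root: d = √(0.0781) ≈ 0.2795.

d(x, mu) = √(0.0781) ≈ 0.2795


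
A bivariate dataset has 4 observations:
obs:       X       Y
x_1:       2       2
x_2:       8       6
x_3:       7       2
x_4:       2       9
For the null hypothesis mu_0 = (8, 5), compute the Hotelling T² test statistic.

Step 1 — sample mean vector:
  mean(X) = (2 + 8 + 7 + 2) / 4 = 19/4 = 4.75
  mean(Y) = (2 + 6 + 2 + 9) / 4 = 19/4 = 4.75
  x̄ = (4.75, 4.75),  deviation x̄ - mu_0 = (4.75, 4.75) - (8, 5) = (-3.25, -0.25).

Step 2 — sample covariance matrix, S[i,j] = (1/(n-1)) · Σ_k (x_{k,i} - mean_i) · (x_{k,j} - mean_j), divisor n-1 = 3:
  S[X,X] = ((-2.75)·(-2.75) + (3.25)·(3.25) + (2.25)·(2.25) + (-2.75)·(-2.75)) / 3 = 30.75/3 = 10.25
  S[X,Y] = ((-2.75)·(-2.75) + (3.25)·(1.25) + (2.25)·(-2.75) + (-2.75)·(4.25)) / 3 = -6.25/3 = -2.0833
  S[Y,Y] = ((-2.75)·(-2.75) + (1.25)·(1.25) + (-2.75)·(-2.75) + (4.25)·(4.25)) / 3 = 34.75/3 = 11.5833
  S = [[10.25, -2.0833],
 [-2.0833, 11.5833]].

Step 3 — invert S. det(S) = 10.25·11.5833 - (-2.0833)² = 114.3889.
  S^{-1} = (1/det) · [[d, -b], [-b, a]] = [[0.1013, 0.0182],
 [0.0182, 0.0896]].

Step 4 — quadratic form (x̄ - mu_0)^T · S^{-1} · (x̄ - mu_0):
  S^{-1} · (x̄ - mu_0) = (-0.3337, -0.0816),
  (x̄ - mu_0)^T · [...] = (-3.25)·(-0.3337) + (-0.25)·(-0.0816) = 1.1048.

Step 5 — scale by n: T² = 4 · 1.1048 = 4.4191.

T² ≈ 4.4191


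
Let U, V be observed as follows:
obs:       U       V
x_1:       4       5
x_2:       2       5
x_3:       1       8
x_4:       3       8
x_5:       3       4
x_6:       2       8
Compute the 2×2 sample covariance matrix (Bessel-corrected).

Step 1 — column means:
  mean(U) = (4 + 2 + 1 + 3 + 3 + 2) / 6 = 15/6 = 2.5
  mean(V) = (5 + 5 + 8 + 8 + 4 + 8) / 6 = 38/6 = 6.3333

Step 2 — sample covariance S[i,j] = (1/(n-1)) · Σ_k (x_{k,i} - mean_i) · (x_{k,j} - mean_j), with n-1 = 5.
  S[U,U] = ((1.5)·(1.5) + (-0.5)·(-0.5) + (-1.5)·(-1.5) + (0.5)·(0.5) + (0.5)·(0.5) + (-0.5)·(-0.5)) / 5 = 5.5/5 = 1.1
  S[U,V] = ((1.5)·(-1.3333) + (-0.5)·(-1.3333) + (-1.5)·(1.6667) + (0.5)·(1.6667) + (0.5)·(-2.3333) + (-0.5)·(1.6667)) / 5 = -5/5 = -1
  S[V,V] = ((-1.3333)·(-1.3333) + (-1.3333)·(-1.3333) + (1.6667)·(1.6667) + (1.6667)·(1.6667) + (-2.3333)·(-2.3333) + (1.6667)·(1.6667)) / 5 = 17.3333/5 = 3.4667

S is symmetric (S[j,i] = S[i,j]). Assembling:

S = [[1.1, -1],
 [-1, 3.4667]]


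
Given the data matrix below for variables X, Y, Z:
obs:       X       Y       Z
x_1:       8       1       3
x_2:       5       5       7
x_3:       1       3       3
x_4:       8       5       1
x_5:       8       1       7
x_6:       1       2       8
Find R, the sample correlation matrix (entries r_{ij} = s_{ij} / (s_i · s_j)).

Step 1 — column means:
  mean(X) = (8 + 5 + 1 + 8 + 8 + 1) / 6 = 31/6 = 5.1667
  mean(Y) = (1 + 5 + 3 + 5 + 1 + 2) / 6 = 17/6 = 2.8333
  mean(Z) = (3 + 7 + 3 + 1 + 7 + 8) / 6 = 29/6 = 4.8333

Step 2 — sample variances and covariances s[i,j] = (1/(n-1)) · Σ_k (x_{k,i} - mean_i) · (x_{k,j} - mean_j), with n-1 = 5:
  s[X,X] = ((2.8333)·(2.8333) + (-0.1667)·(-0.1667) + (-4.1667)·(-4.1667) + (2.8333)·(2.8333) + (2.8333)·(2.8333) + (-4.1667)·(-4.1667)) / 5 = 58.8333/5 = 11.7667
  s[X,Y] = ((2.8333)·(-1.8333) + (-0.1667)·(2.1667) + (-4.1667)·(0.1667) + (2.8333)·(2.1667) + (2.8333)·(-1.8333) + (-4.1667)·(-0.8333)) / 5 = -1.8333/5 = -0.3667
  s[X,Z] = ((2.8333)·(-1.8333) + (-0.1667)·(2.1667) + (-4.1667)·(-1.8333) + (2.8333)·(-3.8333) + (2.8333)·(2.1667) + (-4.1667)·(3.1667)) / 5 = -15.8333/5 = -3.1667
  s[Y,Y] = ((-1.8333)·(-1.8333) + (2.1667)·(2.1667) + (0.1667)·(0.1667) + (2.1667)·(2.1667) + (-1.8333)·(-1.8333) + (-0.8333)·(-0.8333)) / 5 = 16.8333/5 = 3.3667
  s[Y,Z] = ((-1.8333)·(-1.8333) + (2.1667)·(2.1667) + (0.1667)·(-1.8333) + (2.1667)·(-3.8333) + (-1.8333)·(2.1667) + (-0.8333)·(3.1667)) / 5 = -7.1667/5 = -1.4333
  s[Z,Z] = ((-1.8333)·(-1.8333) + (2.1667)·(2.1667) + (-1.8333)·(-1.8333) + (-3.8333)·(-3.8333) + (2.1667)·(2.1667) + (3.1667)·(3.1667)) / 5 = 40.8333/5 = 8.1667
  Sample standard deviations s_i = √(s[i,i]):
  s(X) = √(11.7667) = 3.4303
  s(Y) = √(3.3667) = 1.8348
  s(Z) = √(8.1667) = 2.8577

Step 3 — r_{ij} = s_{ij} / (s_i · s_j):
  r[X,X] = 1 (diagonal).
  r[X,Y] = -0.3667 / (3.4303 · 1.8348) = -0.3667 / 6.294 = -0.0583
  r[X,Z] = -3.1667 / (3.4303 · 2.8577) = -3.1667 / 9.8028 = -0.323
  r[Y,Y] = 1 (diagonal).
  r[Y,Z] = -1.4333 / (1.8348 · 2.8577) = -1.4333 / 5.2435 = -0.2734
  r[Z,Z] = 1 (diagonal).

R is symmetric with unit diagonal. Assembling:

R = [[1, -0.0583, -0.323],
 [-0.0583, 1, -0.2734],
 [-0.323, -0.2734, 1]]


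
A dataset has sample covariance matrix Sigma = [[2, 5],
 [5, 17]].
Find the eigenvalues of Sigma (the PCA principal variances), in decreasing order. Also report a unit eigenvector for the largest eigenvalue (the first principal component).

Step 1 — characteristic polynomial of 2×2 Sigma:
  det(Sigma - λI) = λ² - trace · λ + det = 0.
  trace = 2 + 17 = 19, det = 2·17 - (5)² = 9.
Step 2 — discriminant:
  Δ = trace² - 4·det = 361 - 36 = 325.
Step 3 — eigenvalues:
  λ = (trace ± √Δ)/2 = (19 ± 18.0278)/2,
  λ_1 = 18.5139,  λ_2 = 0.4861.

Step 4 — unit eigenvector for λ_1: solve (Sigma - λ_1 I)v = 0. First row:
  (2 - 18.5139)·v_x + (5)·v_y = 0, i.e. (-16.5139)·v_x + (5)·v_y = 0,
  so v ∝ (b, λ_1 - a) = (5, 16.5139) = u.
  ||u|| = √((5)² + (16.5139)²) = √(297.7082) ≈ 17.2542,
  v_1 = u/||u|| ≈ (0.2898, 0.9571) (||v_1|| = 1).

λ_1 = 18.5139,  λ_2 = 0.4861;  v_1 ≈ (0.2898, 0.9571)


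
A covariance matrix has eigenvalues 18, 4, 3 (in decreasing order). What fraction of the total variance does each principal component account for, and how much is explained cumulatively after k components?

Step 1 — total variance = trace(Sigma) = Σ λ_i = 18 + 4 + 3 = 25.

Step 2 — fraction explained by component i = λ_i / Σ λ:
  PC1: 18/25 = 0.72
  PC2: 4/25 = 0.16
  PC3: 3/25 = 0.12

Step 3 — cumulative fraction after k components = (λ_1 + ... + λ_k) / Σ λ:
  k = 1: 18/25 = 0.72
  k = 2: (18 + 4)/25 = 22/25 = 0.88
  k = 3: (18 + 4 + 3)/25 = 25/25 = 1

Summary (fraction, with percent):

explained: PC1 0.72 (72%), PC2 0.16 (16%), PC3 0.12 (12%);  cumulative: 0.72, 0.88, 1


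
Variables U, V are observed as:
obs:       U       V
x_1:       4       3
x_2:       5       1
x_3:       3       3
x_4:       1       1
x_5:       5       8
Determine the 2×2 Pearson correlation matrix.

Step 1 — column means:
  mean(U) = (4 + 5 + 3 + 1 + 5) / 5 = 18/5 = 3.6
  mean(V) = (3 + 1 + 3 + 1 + 8) / 5 = 16/5 = 3.2

Step 2 — sample variances and covariances s[i,j] = (1/(n-1)) · Σ_k (x_{k,i} - mean_i) · (x_{k,j} - mean_j), with n-1 = 4:
  s[U,U] = ((0.4)·(0.4) + (1.4)·(1.4) + (-0.6)·(-0.6) + (-2.6)·(-2.6) + (1.4)·(1.4)) / 4 = 11.2/4 = 2.8
  s[U,V] = ((0.4)·(-0.2) + (1.4)·(-2.2) + (-0.6)·(-0.2) + (-2.6)·(-2.2) + (1.4)·(4.8)) / 4 = 9.4/4 = 2.35
  s[V,V] = ((-0.2)·(-0.2) + (-2.2)·(-2.2) + (-0.2)·(-0.2) + (-2.2)·(-2.2) + (4.8)·(4.8)) / 4 = 32.8/4 = 8.2
  Sample standard deviations s_i = √(s[i,i]):
  s(U) = √(2.8) = 1.6733
  s(V) = √(8.2) = 2.8636

Step 3 — r_{ij} = s_{ij} / (s_i · s_j):
  r[U,U] = 1 (diagonal).
  r[U,V] = 2.35 / (1.6733 · 2.8636) = 2.35 / 4.7917 = 0.4904
  r[V,V] = 1 (diagonal).

R is symmetric with unit diagonal. Assembling:

R = [[1, 0.4904],
 [0.4904, 1]]


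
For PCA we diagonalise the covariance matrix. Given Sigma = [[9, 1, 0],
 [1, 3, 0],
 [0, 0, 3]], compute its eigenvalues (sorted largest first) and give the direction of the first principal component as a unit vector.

Step 1 — characteristic polynomial p(λ) = det(λI - Sigma) = λ³ - tr·λ² + c_1·λ - det, where tr = trace, c_1 = sum of the principal 2×2 minors, det = det(Sigma):
  tr = 9 + 3 + 3 = 15,
  c_1 = (9·3 - (1)²) + (9·3 - (0)²) + (3·3 - (0)²) = 26 + 27 + 9 = 62,
  det = 9·(3·3 - (0)²) - (1)·((1)·3 - (0)·(0)) + (0)·((1)·(0) - 3·(0)) = 9·(9) - (1)·(3) + (0)·(0) = 78.
  So p(λ) = λ³ - 15λ² + 62λ - 78.
Step 2 — look for an integer root (rational root theorem: any rational root is an integer divisor of 78). Testing λ = 3:
  p(3) = 27 - 135 + 186 - 78 = 0  ✓
  Dividing out (λ - 3): p(λ) = (λ - 3)(λ² - 12λ + 26).
Step 3 — remaining eigenvalues from the quadratic λ² - 12λ + 26 = 0:
  Δ = 12² - 4·26 = 144 - 104 = 40,  λ = (12 ± √40)/2 = (12 ± 6.3246)/2 ≈ 9.1623 or 2.8377.
  Sorted: λ_1 = 9.1623,  λ_2 = 3,  λ_3 = 2.8377  (check: sum = 15 = tr ✓).

Step 4 — unit eigenvector for λ_1 ≈ 9.1623: v spans the null space of (Sigma - λ_1 I), whose rows are
  r_1 = (-0.1623, 1, 0),  r_2 = (1, -6.1623, 0),  r_3 = (0, 0, -6.1623).
  v is orthogonal to every row, so take v ∝ r_1 × r_3 = ((1)·(-6.1623) - (0)·(0), (0)·(0) - (-0.1623)·(-6.1623), (-0.1623)·(0) - (1)·(0)) ≈ (-6.1623, -1, 0).
  Rescale (multiply by -1 so the first nonzero entry is positive): u = (6.1623, 1, 0).
  ||u|| = √((6.1623)² + (1)² + (0)²) = √(38.9737) ≈ 6.2429,  v_1 = u/||u|| ≈ (0.9871, 0.1602, 0) (||v_1|| = 1).

λ_1 = 9.1623,  λ_2 = 3,  λ_3 = 2.8377;  v_1 ≈ (0.9871, 0.1602, 0)


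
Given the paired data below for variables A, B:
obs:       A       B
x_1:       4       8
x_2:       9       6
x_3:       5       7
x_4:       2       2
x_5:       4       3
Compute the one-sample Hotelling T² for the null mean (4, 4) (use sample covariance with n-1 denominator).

Step 1 — sample mean vector:
  mean(A) = (4 + 9 + 5 + 2 + 4) / 5 = 24/5 = 4.8
  mean(B) = (8 + 6 + 7 + 2 + 3) / 5 = 26/5 = 5.2
  x̄ = (4.8, 5.2),  deviation x̄ - mu_0 = (4.8, 5.2) - (4, 4) = (0.8, 1.2).

Step 2 — sample covariance matrix, S[i,j] = (1/(n-1)) · Σ_k (x_{k,i} - mean_i) · (x_{k,j} - mean_j), divisor n-1 = 4:
  S[A,A] = ((-0.8)·(-0.8) + (4.2)·(4.2) + (0.2)·(0.2) + (-2.8)·(-2.8) + (-0.8)·(-0.8)) / 4 = 26.8/4 = 6.7
  S[A,B] = ((-0.8)·(2.8) + (4.2)·(0.8) + (0.2)·(1.8) + (-2.8)·(-3.2) + (-0.8)·(-2.2)) / 4 = 12.2/4 = 3.05
  S[B,B] = ((2.8)·(2.8) + (0.8)·(0.8) + (1.8)·(1.8) + (-3.2)·(-3.2) + (-2.2)·(-2.2)) / 4 = 26.8/4 = 6.7
  S = [[6.7, 3.05],
 [3.05, 6.7]].

Step 3 — invert S. det(S) = 6.7·6.7 - (3.05)² = 35.5875.
  S^{-1} = (1/det) · [[d, -b], [-b, a]] = [[0.1883, -0.0857],
 [-0.0857, 0.1883]].

Step 4 — quadratic form (x̄ - mu_0)^T · S^{-1} · (x̄ - mu_0):
  S^{-1} · (x̄ - mu_0) = (0.0478, 0.1574),
  (x̄ - mu_0)^T · [...] = (0.8)·(0.0478) + (1.2)·(0.1574) = 0.227.

Step 5 — scale by n: T² = 5 · 0.227 = 1.1352.

T² ≈ 1.1352


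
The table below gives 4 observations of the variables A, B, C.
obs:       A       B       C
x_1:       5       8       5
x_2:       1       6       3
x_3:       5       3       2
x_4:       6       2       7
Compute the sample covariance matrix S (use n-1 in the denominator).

Step 1 — column means:
  mean(A) = (5 + 1 + 5 + 6) / 4 = 17/4 = 4.25
  mean(B) = (8 + 6 + 3 + 2) / 4 = 19/4 = 4.75
  mean(C) = (5 + 3 + 2 + 7) / 4 = 17/4 = 4.25

Step 2 — sample covariance S[i,j] = (1/(n-1)) · Σ_k (x_{k,i} - mean_i) · (x_{k,j} - mean_j), with n-1 = 3.
  S[A,A] = ((0.75)·(0.75) + (-3.25)·(-3.25) + (0.75)·(0.75) + (1.75)·(1.75)) / 3 = 14.75/3 = 4.9167
  S[A,B] = ((0.75)·(3.25) + (-3.25)·(1.25) + (0.75)·(-1.75) + (1.75)·(-2.75)) / 3 = -7.75/3 = -2.5833
  S[A,C] = ((0.75)·(0.75) + (-3.25)·(-1.25) + (0.75)·(-2.25) + (1.75)·(2.75)) / 3 = 7.75/3 = 2.5833
  S[B,B] = ((3.25)·(3.25) + (1.25)·(1.25) + (-1.75)·(-1.75) + (-2.75)·(-2.75)) / 3 = 22.75/3 = 7.5833
  S[B,C] = ((3.25)·(0.75) + (1.25)·(-1.25) + (-1.75)·(-2.25) + (-2.75)·(2.75)) / 3 = -2.75/3 = -0.9167
  S[C,C] = ((0.75)·(0.75) + (-1.25)·(-1.25) + (-2.25)·(-2.25) + (2.75)·(2.75)) / 3 = 14.75/3 = 4.9167

S is symmetric (S[j,i] = S[i,j]). Assembling:

S = [[4.9167, -2.5833, 2.5833],
 [-2.5833, 7.5833, -0.9167],
 [2.5833, -0.9167, 4.9167]]


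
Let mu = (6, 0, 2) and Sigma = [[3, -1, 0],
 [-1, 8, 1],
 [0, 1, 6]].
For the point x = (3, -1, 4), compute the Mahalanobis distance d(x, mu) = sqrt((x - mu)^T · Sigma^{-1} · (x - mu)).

Step 1 — centre the observation: (x - mu) = (-3, -1, 2).

Step 2 — invert Sigma (cofactor / det for 3×3, or solve directly):
  Sigma^{-1} = [[0.3481, 0.0444, -0.0074],
 [0.0444, 0.1333, -0.0222],
 [-0.0074, -0.0222, 0.1704]].

Step 3 — form the quadratic (x - mu)^T · Sigma^{-1} · (x - mu):
  Sigma^{-1} · (x - mu) = (-1.1037, -0.3111, 0.3852).
  (x - mu)^T · [Sigma^{-1} · (x - mu)] = (-3)·(-1.1037) + (-1)·(-0.3111) + (2)·(0.3852) = 4.3926.

Step 4 — take square root: d = √(4.3926) ≈ 2.0959.

d(x, mu) = √(4.3926) ≈ 2.0959


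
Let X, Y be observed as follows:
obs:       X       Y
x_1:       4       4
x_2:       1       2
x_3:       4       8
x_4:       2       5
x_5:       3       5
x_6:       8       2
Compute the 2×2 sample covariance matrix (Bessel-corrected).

Step 1 — column means:
  mean(X) = (4 + 1 + 4 + 2 + 3 + 8) / 6 = 22/6 = 3.6667
  mean(Y) = (4 + 2 + 8 + 5 + 5 + 2) / 6 = 26/6 = 4.3333

Step 2 — sample covariance S[i,j] = (1/(n-1)) · Σ_k (x_{k,i} - mean_i) · (x_{k,j} - mean_j), with n-1 = 5.
  S[X,X] = ((0.3333)·(0.3333) + (-2.6667)·(-2.6667) + (0.3333)·(0.3333) + (-1.6667)·(-1.6667) + (-0.6667)·(-0.6667) + (4.3333)·(4.3333)) / 5 = 29.3333/5 = 5.8667
  S[X,Y] = ((0.3333)·(-0.3333) + (-2.6667)·(-2.3333) + (0.3333)·(3.6667) + (-1.6667)·(0.6667) + (-0.6667)·(0.6667) + (4.3333)·(-2.3333)) / 5 = -4.3333/5 = -0.8667
  S[Y,Y] = ((-0.3333)·(-0.3333) + (-2.3333)·(-2.3333) + (3.6667)·(3.6667) + (0.6667)·(0.6667) + (0.6667)·(0.6667) + (-2.3333)·(-2.3333)) / 5 = 25.3333/5 = 5.0667

S is symmetric (S[j,i] = S[i,j]). Assembling:

S = [[5.8667, -0.8667],
 [-0.8667, 5.0667]]


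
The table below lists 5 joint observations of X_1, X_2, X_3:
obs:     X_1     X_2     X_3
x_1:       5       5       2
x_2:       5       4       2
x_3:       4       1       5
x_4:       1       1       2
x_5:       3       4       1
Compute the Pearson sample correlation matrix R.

Step 1 — column means:
  mean(X_1) = (5 + 5 + 4 + 1 + 3) / 5 = 18/5 = 3.6
  mean(X_2) = (5 + 4 + 1 + 1 + 4) / 5 = 15/5 = 3
  mean(X_3) = (2 + 2 + 5 + 2 + 1) / 5 = 12/5 = 2.4

Step 2 — sample variances and covariances s[i,j] = (1/(n-1)) · Σ_k (x_{k,i} - mean_i) · (x_{k,j} - mean_j), with n-1 = 4:
  s[X_1,X_1] = ((1.4)·(1.4) + (1.4)·(1.4) + (0.4)·(0.4) + (-2.6)·(-2.6) + (-0.6)·(-0.6)) / 4 = 11.2/4 = 2.8
  s[X_1,X_2] = ((1.4)·(2) + (1.4)·(1) + (0.4)·(-2) + (-2.6)·(-2) + (-0.6)·(1)) / 4 = 8/4 = 2
  s[X_1,X_3] = ((1.4)·(-0.4) + (1.4)·(-0.4) + (0.4)·(2.6) + (-2.6)·(-0.4) + (-0.6)·(-1.4)) / 4 = 1.8/4 = 0.45
  s[X_2,X_2] = ((2)·(2) + (1)·(1) + (-2)·(-2) + (-2)·(-2) + (1)·(1)) / 4 = 14/4 = 3.5
  s[X_2,X_3] = ((2)·(-0.4) + (1)·(-0.4) + (-2)·(2.6) + (-2)·(-0.4) + (1)·(-1.4)) / 4 = -7/4 = -1.75
  s[X_3,X_3] = ((-0.4)·(-0.4) + (-0.4)·(-0.4) + (2.6)·(2.6) + (-0.4)·(-0.4) + (-1.4)·(-1.4)) / 4 = 9.2/4 = 2.3
  Sample standard deviations s_i = √(s[i,i]):
  s(X_1) = √(2.8) = 1.6733
  s(X_2) = √(3.5) = 1.8708
  s(X_3) = √(2.3) = 1.5166

Step 3 — r_{ij} = s_{ij} / (s_i · s_j):
  r[X_1,X_1] = 1 (diagonal).
  r[X_1,X_2] = 2 / (1.6733 · 1.8708) = 2 / 3.1305 = 0.6389
  r[X_1,X_3] = 0.45 / (1.6733 · 1.5166) = 0.45 / 2.5377 = 0.1773
  r[X_2,X_2] = 1 (diagonal).
  r[X_2,X_3] = -1.75 / (1.8708 · 1.5166) = -1.75 / 2.8373 = -0.6168
  r[X_3,X_3] = 1 (diagonal).

R is symmetric with unit diagonal. Assembling:

R = [[1, 0.6389, 0.1773],
 [0.6389, 1, -0.6168],
 [0.1773, -0.6168, 1]]


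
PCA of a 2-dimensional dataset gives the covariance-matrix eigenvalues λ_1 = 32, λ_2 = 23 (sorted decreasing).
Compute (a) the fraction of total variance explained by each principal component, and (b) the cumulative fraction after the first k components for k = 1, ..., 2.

Step 1 — total variance = trace(Sigma) = Σ λ_i = 32 + 23 = 55.

Step 2 — fraction explained by component i = λ_i / Σ λ:
  PC1: 32/55 = 0.5818
  PC2: 23/55 = 0.4182

Step 3 — cumulative fraction after k components = (λ_1 + ... + λ_k) / Σ λ:
  k = 1: 32/55 = 0.5818
  k = 2: (32 + 23)/55 = 55/55 = 1

Summary (fraction, with percent):

explained: PC1 0.5818 (58.18%), PC2 0.4182 (41.82%);  cumulative: 0.5818, 1


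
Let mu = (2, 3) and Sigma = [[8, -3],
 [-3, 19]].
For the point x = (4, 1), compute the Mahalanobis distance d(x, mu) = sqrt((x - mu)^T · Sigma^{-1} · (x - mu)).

Step 1 — centre the observation: (x - mu) = (2, -2).

Step 2 — invert Sigma. det(Sigma) = 8·19 - (-3)² = 143.
  Sigma^{-1} = (1/det) · [[d, -b], [-b, a]] = [[0.1329, 0.021],
 [0.021, 0.0559]].

Step 3 — form the quadratic (x - mu)^T · Sigma^{-1} · (x - mu):
  Sigma^{-1} · (x - mu) = (0.2238, -0.0699).
  (x - mu)^T · [Sigma^{-1} · (x - mu)] = (2)·(0.2238) + (-2)·(-0.0699) = 0.5874.

Step 4 — take square root: d = √(0.5874) ≈ 0.7664.

d(x, mu) = √(0.5874) ≈ 0.7664


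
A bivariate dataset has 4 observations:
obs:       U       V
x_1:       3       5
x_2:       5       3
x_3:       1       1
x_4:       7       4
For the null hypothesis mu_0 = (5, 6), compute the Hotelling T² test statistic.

Step 1 — sample mean vector:
  mean(U) = (3 + 5 + 1 + 7) / 4 = 16/4 = 4
  mean(V) = (5 + 3 + 1 + 4) / 4 = 13/4 = 3.25
  x̄ = (4, 3.25),  deviation x̄ - mu_0 = (4, 3.25) - (5, 6) = (-1, -2.75).

Step 2 — sample covariance matrix, S[i,j] = (1/(n-1)) · Σ_k (x_{k,i} - mean_i) · (x_{k,j} - mean_j), divisor n-1 = 3:
  S[U,U] = ((-1)·(-1) + (1)·(1) + (-3)·(-3) + (3)·(3)) / 3 = 20/3 = 6.6667
  S[U,V] = ((-1)·(1.75) + (1)·(-0.25) + (-3)·(-2.25) + (3)·(0.75)) / 3 = 7/3 = 2.3333
  S[V,V] = ((1.75)·(1.75) + (-0.25)·(-0.25) + (-2.25)·(-2.25) + (0.75)·(0.75)) / 3 = 8.75/3 = 2.9167
  S = [[6.6667, 2.3333],
 [2.3333, 2.9167]].

Step 3 — invert S. det(S) = 6.6667·2.9167 - (2.3333)² = 14.
  S^{-1} = (1/det) · [[d, -b], [-b, a]] = [[0.2083, -0.1667],
 [-0.1667, 0.4762]].

Step 4 — quadratic form (x̄ - mu_0)^T · S^{-1} · (x̄ - mu_0):
  S^{-1} · (x̄ - mu_0) = (0.25, -1.1429),
  (x̄ - mu_0)^T · [...] = (-1)·(0.25) + (-2.75)·(-1.1429) = 2.8929.

Step 5 — scale by n: T² = 4 · 2.8929 = 11.5714.

T² ≈ 11.5714


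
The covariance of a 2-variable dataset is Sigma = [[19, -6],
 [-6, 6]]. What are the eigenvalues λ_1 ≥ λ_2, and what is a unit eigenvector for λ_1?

Step 1 — characteristic polynomial of 2×2 Sigma:
  det(Sigma - λI) = λ² - trace · λ + det = 0.
  trace = 19 + 6 = 25, det = 19·6 - (-6)² = 78.
Step 2 — discriminant:
  Δ = trace² - 4·det = 625 - 312 = 313.
Step 3 — eigenvalues:
  λ = (trace ± √Δ)/2 = (25 ± 17.6918)/2,
  λ_1 = 21.3459,  λ_2 = 3.6541.

Step 4 — unit eigenvector for λ_1: solve (Sigma - λ_1 I)v = 0. First row:
  (19 - 21.3459)·v_x + (-6)·v_y = 0, i.e. (-2.3459)·v_x + (-6)·v_y = 0,
  so v ∝ (b, λ_1 - a) = (-6, 2.3459); multiply by -1 so the first entry is positive: u = (6, -2.3459).
  ||u|| = √((6)² + (-2.3459)²) = √(41.5033) ≈ 6.4423,
  v_1 = u/||u|| ≈ (0.9313, -0.3641) (||v_1|| = 1).

λ_1 = 21.3459,  λ_2 = 3.6541;  v_1 ≈ (0.9313, -0.3641)
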